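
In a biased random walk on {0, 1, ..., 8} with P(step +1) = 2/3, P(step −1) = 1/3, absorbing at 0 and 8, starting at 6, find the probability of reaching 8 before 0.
P(hit 8 before 0) = (1 − (1/2)^6) / (1 − (1/2)^8) = 84/85

Let u_k denote P(reach 8 before 0 | start at k). Boundary: u_0 = 0, u_8 = 1. Recurrence: u_k = 2/3·u_{k+1} + 1/3·u_{k-1} for 1 ≤ k ≤ 7. Try u_k = A + B·r^k with r = q/p = (1/3)/(2/3) = 1/2. Substitution satisfies the recurrence; boundary conditions give:
  u_k = (1 − r^k) / (1 − r^N) = (1 − (1/2)^6) / (1 − (1/2)^8) = 84/85.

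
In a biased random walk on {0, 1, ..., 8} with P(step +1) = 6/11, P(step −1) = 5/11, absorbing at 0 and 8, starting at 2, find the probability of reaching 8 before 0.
P(hit 8 before 0) = (1 − (5/6)^2) / (1 − (5/6)^8) = 46656/117181

Let u_k denote P(reach 8 before 0 | start at k). Boundary: u_0 = 0, u_8 = 1. Recurrence: u_k = 6/11·u_{k+1} + 5/11·u_{k-1} for 1 ≤ k ≤ 7. Try u_k = A + B·r^k with r = q/p = (5/11)/(6/11) = 5/6. Substitution satisfies the recurrence; boundary conditions give:
  u_k = (1 − r^k) / (1 − r^N) = (1 − (5/6)^2) / (1 − (5/6)^8) = 46656/117181.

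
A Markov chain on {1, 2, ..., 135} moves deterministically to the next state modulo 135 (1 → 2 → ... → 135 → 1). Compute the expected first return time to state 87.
E[T_87 | X_0 = 87] = 135

The chain cycles deterministically, so starting at state 87 it returns in exactly 135 steps. Equivalently, the stationary distribution is uniform π_j = 1/135 for every state j, so by Kac's formula E[T_87] = 1/π_87 = 135.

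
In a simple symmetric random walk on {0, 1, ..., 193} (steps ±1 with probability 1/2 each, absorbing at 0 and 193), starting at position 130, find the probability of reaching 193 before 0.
P(hit 193 before 0) = 130/193

Let u_k = P(hit 193 before 0 | start at k). Then u_0 = 0, u_193 = 1, and u_k = u_{k-1}/2 + u_{k+1}/2 for 1 ≤ k ≤ 192. This harmonic recurrence is solved by u_k = k/193, giving u_130 = 130/193.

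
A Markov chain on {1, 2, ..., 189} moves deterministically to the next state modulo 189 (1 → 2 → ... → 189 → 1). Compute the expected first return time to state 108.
E[T_108 | X_0 = 108] = 189

The chain cycles deterministically, so starting at state 108 it returns in exactly 189 steps. Equivalently, the stationary distribution is uniform π_j = 1/189 for every state j, so by Kac's formula E[T_108] = 1/π_108 = 189.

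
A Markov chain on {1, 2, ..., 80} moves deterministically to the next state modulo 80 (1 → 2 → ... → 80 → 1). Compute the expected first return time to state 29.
E[T_29 | X_0 = 29] = 80

The chain cycles deterministically, so starting at state 29 it returns in exactly 80 steps. Equivalently, the stationary distribution is uniform π_j = 1/80 for every state j, so by Kac's formula E[T_29] = 1/π_29 = 80.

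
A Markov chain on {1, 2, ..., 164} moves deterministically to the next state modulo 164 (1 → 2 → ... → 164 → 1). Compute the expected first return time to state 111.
E[T_111 | X_0 = 111] = 164

The chain cycles deterministically, so starting at state 111 it returns in exactly 164 steps. Equivalently, the stationary distribution is uniform π_j = 1/164 for every state j, so by Kac's formula E[T_111] = 1/π_111 = 164.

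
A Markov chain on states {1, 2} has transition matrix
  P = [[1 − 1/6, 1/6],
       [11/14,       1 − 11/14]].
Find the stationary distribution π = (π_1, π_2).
π_1 = 33/40, π_2 = 7/40

Solve πP = π with π_1 + π_2 = 1. From πP = π: π_1 · (1 − 1/6) + π_2 · 11/14 = π_1 ⇒ π_2 · 11/14 = π_1 · 1/6 ⇒ π_2/π_1 = (1/6)/(11/14) = 7/33. Together with π_1 + π_2 = 1:
  π_1 = (11/14)/(1/6 + 11/14) = (11/14)/(20/21) = 33/40,
  π_2 = (1/6)/(1/6 + 11/14) = (1/6)/(20/21) = 7/40.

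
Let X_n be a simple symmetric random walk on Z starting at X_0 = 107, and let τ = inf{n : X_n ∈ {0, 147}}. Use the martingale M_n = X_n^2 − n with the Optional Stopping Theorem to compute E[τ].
E[τ] = 4280

M_n = X_n^2 − n is a martingale (since E[X_{n+1}^2 | F_n] = X_n^2 + 1). By OST (τ has finite mean in a bounded region), E[M_τ] = E[M_0] = X_0^2 − 0 = 107^2 = 11449. Also E[M_τ] = E[X_τ^2] − E[τ]. The walk exits at 0 or 147, with P(hit 147 first) = 107/147, so E[X_τ^2] = 147^2 · 107/147 + 0 = 15729. Thus E[τ] = E[X_τ^2] − E[M_τ] = 15729 − 11449 = 4280 = 107(147 − 107) = 4280.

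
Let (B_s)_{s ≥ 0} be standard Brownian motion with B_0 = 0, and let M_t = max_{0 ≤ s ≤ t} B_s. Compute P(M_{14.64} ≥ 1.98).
P(M_{14.64} ≥ 1.98) = 2·P(B_{14.64} ≥ 1.98) = 2(1 − Φ(1.98/√14.64)) ≈ 0.6048

By the reflection principle for Brownian motion, P(M_t ≥ a) = 2 · P(B_t ≥ a) for a ≥ 0. Since B_t ~ N(0, t), P(B_t ≥ 1.98) = 1 − Φ(1.98/√t) = 1 − Φ(1.98/√14.64) = 1 − Φ(0.5175). So
  P(M_{14.64} ≥ 1.98) = 2(1 − Φ(0.5175)) ≈ 0.6048.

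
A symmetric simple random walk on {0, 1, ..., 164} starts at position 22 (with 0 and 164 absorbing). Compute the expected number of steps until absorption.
E[τ | X_0 = 22] = 3124

Let v_k = E[τ | X_0 = k]. Boundary: v_0 = v_164 = 0. Recurrence: v_k = 1 + (v_{k-1} + v_{k+1})/2 for 1 ≤ k ≤ 163. The particular solution to v_k − (v_{k-1} + v_{k+1})/2 = 1 is v_k = −k^2. Adding homogeneous solution A + B k and matching boundaries gives v_k = k (164 − k). Substituting k = 22: v_22 = 22 · 142 = 3124.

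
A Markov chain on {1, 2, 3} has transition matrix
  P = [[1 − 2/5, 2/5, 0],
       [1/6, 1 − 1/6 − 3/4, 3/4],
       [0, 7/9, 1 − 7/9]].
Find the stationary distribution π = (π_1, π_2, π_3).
π = (7/40, 21/50, 81/200)

This is a birth-death chain on three states, which satisfies detailed balance: π_1 · P_{12} = π_2 · P_{21} and π_2 · P_{23} = π_3 · P_{32}.
From π_1 · 2/5 = π_2 · 1/6: π_2/π_1 = (2/5)/(1/6) = 12/5.
From π_2 · 3/4 = π_3 · 7/9: π_3/π_2 = (3/4)/(7/9) = 27/28.
Take π_1 proportional to 1; then unnormalized π = (1, 12/5, 81/35). Normalize by dividing by the sum 40/7:
  π = (7/40, 21/50, 81/200).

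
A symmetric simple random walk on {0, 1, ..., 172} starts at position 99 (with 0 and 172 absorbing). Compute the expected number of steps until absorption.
E[τ | X_0 = 99] = 7227

Let v_k = E[τ | X_0 = k]. Boundary: v_0 = v_172 = 0. Recurrence: v_k = 1 + (v_{k-1} + v_{k+1})/2 for 1 ≤ k ≤ 171. The particular solution to v_k − (v_{k-1} + v_{k+1})/2 = 1 is v_k = −k^2. Adding homogeneous solution A + B k and matching boundaries gives v_k = k (172 − k). Substituting k = 99: v_99 = 99 · 73 = 7227.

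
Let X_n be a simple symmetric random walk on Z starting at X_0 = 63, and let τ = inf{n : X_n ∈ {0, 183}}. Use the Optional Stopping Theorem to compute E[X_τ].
E[X_τ] = 63

X_n is a martingale and τ is a bounded-mean stopping time (indeed τ is finite a.s. with bounded expectation since the walk is in a bounded region). By the OST, E[X_τ] = E[X_0] = 63. Equivalently: E[X_τ] = 183 · P(hit 183 first) + 0 · P(hit 0 first) = 183 · (63/183) = 63.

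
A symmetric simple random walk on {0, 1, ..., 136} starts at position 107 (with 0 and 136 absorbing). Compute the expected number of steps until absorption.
E[τ | X_0 = 107] = 3103

Let v_k = E[τ | X_0 = k]. Boundary: v_0 = v_136 = 0. Recurrence: v_k = 1 + (v_{k-1} + v_{k+1})/2 for 1 ≤ k ≤ 135. The particular solution to v_k − (v_{k-1} + v_{k+1})/2 = 1 is v_k = −k^2. Adding homogeneous solution A + B k and matching boundaries gives v_k = k (136 − k). Substituting k = 107: v_107 = 107 · 29 = 3103.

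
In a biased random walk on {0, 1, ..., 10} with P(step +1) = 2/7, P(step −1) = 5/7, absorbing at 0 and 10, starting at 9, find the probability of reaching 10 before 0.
P(hit 10 before 0) = (1 − (5/2)^9) / (1 − (5/2)^10) = 1301742/3254867

Let u_k denote P(reach 10 before 0 | start at k). Boundary: u_0 = 0, u_10 = 1. Recurrence: u_k = 2/7·u_{k+1} + 5/7·u_{k-1} for 1 ≤ k ≤ 9. Try u_k = A + B·r^k with r = q/p = (5/7)/(2/7) = 5/2. Substitution satisfies the recurrence; boundary conditions give:
  u_k = (1 − r^k) / (1 − r^N) = (1 − (5/2)^9) / (1 − (5/2)^10) = 1301742/3254867.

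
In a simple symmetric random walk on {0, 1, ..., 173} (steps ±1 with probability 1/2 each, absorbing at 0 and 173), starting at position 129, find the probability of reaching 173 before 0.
P(hit 173 before 0) = 129/173

Let u_k = P(hit 173 before 0 | start at k). Then u_0 = 0, u_173 = 1, and u_k = u_{k-1}/2 + u_{k+1}/2 for 1 ≤ k ≤ 172. This harmonic recurrence is solved by u_k = k/173, giving u_129 = 129/173.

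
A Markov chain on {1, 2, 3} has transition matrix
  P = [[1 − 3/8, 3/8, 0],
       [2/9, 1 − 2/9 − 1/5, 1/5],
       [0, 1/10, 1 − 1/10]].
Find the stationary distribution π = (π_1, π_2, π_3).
π = (16/97, 27/97, 54/97)

This is a birth-death chain on three states, which satisfies detailed balance: π_1 · P_{12} = π_2 · P_{21} and π_2 · P_{23} = π_3 · P_{32}.
From π_1 · 3/8 = π_2 · 2/9: π_2/π_1 = (3/8)/(2/9) = 27/16.
From π_2 · 1/5 = π_3 · 1/10: π_3/π_2 = (1/5)/(1/10) = 2.
Take π_1 proportional to 1; then unnormalized π = (1, 27/16, 27/8). Normalize by dividing by the sum 97/16:
  π = (16/97, 27/97, 54/97).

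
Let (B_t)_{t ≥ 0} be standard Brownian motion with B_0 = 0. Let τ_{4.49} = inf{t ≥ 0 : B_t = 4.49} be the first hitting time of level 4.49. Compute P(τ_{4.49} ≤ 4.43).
P(τ_{4.49} ≤ 4.43) = 2(1 − Φ(4.49/√4.43)) = 2(1 − Φ(2.1333)) ≈ 0.0329

By the reflection principle for standard BM, P(τ_b ≤ t) = 2 · P(B_t ≥ b). Since B_t ~ N(0, t), P(B_t ≥ 4.49) = 1 − Φ(4.49/√t) = 1 − Φ(4.49/√4.43) = 1 − Φ(2.1333) ≈ 0.01645. Doubling: P(τ_{4.49} ≤ 4.43) ≈ 2 · 0.01645 = 0.03290 ≈ 0.0329.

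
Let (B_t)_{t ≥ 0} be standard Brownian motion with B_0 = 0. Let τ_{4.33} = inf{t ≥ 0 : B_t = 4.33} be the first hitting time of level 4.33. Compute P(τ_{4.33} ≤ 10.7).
P(τ_{4.33} ≤ 10.7) = 2(1 − Φ(4.33/√10.7)) = 2(1 − Φ(1.3237)) ≈ 0.1856

By the reflection principle for standard BM, P(τ_b ≤ t) = 2 · P(B_t ≥ b). Since B_t ~ N(0, t), P(B_t ≥ 4.33) = 1 − Φ(4.33/√t) = 1 − Φ(4.33/√10.7) = 1 − Φ(1.3237) ≈ 0.09280. Doubling: P(τ_{4.33} ≤ 10.7) ≈ 2 · 0.09280 = 0.18560 ≈ 0.1856.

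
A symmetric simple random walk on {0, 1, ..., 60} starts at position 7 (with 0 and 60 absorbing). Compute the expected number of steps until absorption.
E[τ | X_0 = 7] = 371

Let v_k = E[τ | X_0 = k]. Boundary: v_0 = v_60 = 0. Recurrence: v_k = 1 + (v_{k-1} + v_{k+1})/2 for 1 ≤ k ≤ 59. The particular solution to v_k − (v_{k-1} + v_{k+1})/2 = 1 is v_k = −k^2. Adding homogeneous solution A + B k and matching boundaries gives v_k = k (60 − k). Substituting k = 7: v_7 = 7 · 53 = 371.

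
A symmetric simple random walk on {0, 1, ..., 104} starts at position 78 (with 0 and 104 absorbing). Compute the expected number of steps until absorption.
E[τ | X_0 = 78] = 2028

Let v_k = E[τ | X_0 = k]. Boundary: v_0 = v_104 = 0. Recurrence: v_k = 1 + (v_{k-1} + v_{k+1})/2 for 1 ≤ k ≤ 103. The particular solution to v_k − (v_{k-1} + v_{k+1})/2 = 1 is v_k = −k^2. Adding homogeneous solution A + B k and matching boundaries gives v_k = k (104 − k). Substituting k = 78: v_78 = 78 · 26 = 2028.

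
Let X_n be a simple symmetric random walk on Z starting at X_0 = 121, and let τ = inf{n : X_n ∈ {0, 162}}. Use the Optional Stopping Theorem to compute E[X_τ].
E[X_τ] = 121

X_n is a martingale and τ is a bounded-mean stopping time (indeed τ is finite a.s. with bounded expectation since the walk is in a bounded region). By the OST, E[X_τ] = E[X_0] = 121. Equivalently: E[X_τ] = 162 · P(hit 162 first) + 0 · P(hit 0 first) = 162 · (121/162) = 121.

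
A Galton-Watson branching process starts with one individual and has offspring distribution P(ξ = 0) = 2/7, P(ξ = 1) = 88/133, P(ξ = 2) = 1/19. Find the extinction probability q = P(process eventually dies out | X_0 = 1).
q = 1

Mean offspring μ = 0·2/7 + 1·88/133 + 2·1/19 = 102/133 ≤ 1. For μ ≤ 1 with offspring not concentrated at 1, the Galton-Watson process goes extinct almost surely, so q = 1.
(Algebraic check: The pgf is f(s) = 2/7 + 88/133·s + 1/19·s². The extinction probability q is the smallest fixed point of f in [0, 1]. Setting s = f(s):
  1/19·s² + (88/133 − 1)·s + 2/7 = 0
  1/19·s² − (2/7 + 1/19)·s + 2/7 = 0
which factors as (s − 1)·(1/19·s − 2/7) = 0, giving roots s = 1 and s = (2/7)/(1/19) = 38/7. Since 38/7 ≥ 1, the smallest root in [0, 1] is s = 1.)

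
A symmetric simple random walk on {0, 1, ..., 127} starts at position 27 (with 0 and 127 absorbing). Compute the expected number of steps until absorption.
E[τ | X_0 = 27] = 2700

Let v_k = E[τ | X_0 = k]. Boundary: v_0 = v_127 = 0. Recurrence: v_k = 1 + (v_{k-1} + v_{k+1})/2 for 1 ≤ k ≤ 126. The particular solution to v_k − (v_{k-1} + v_{k+1})/2 = 1 is v_k = −k^2. Adding homogeneous solution A + B k and matching boundaries gives v_k = k (127 − k). Substituting k = 27: v_27 = 27 · 100 = 2700.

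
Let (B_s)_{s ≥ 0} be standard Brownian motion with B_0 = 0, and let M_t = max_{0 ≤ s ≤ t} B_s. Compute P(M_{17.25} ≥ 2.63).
P(M_{17.25} ≥ 2.63) = 2·P(B_{17.25} ≥ 2.63) = 2(1 − Φ(2.63/√17.25)) ≈ 0.5266

By the reflection principle for Brownian motion, P(M_t ≥ a) = 2 · P(B_t ≥ a) for a ≥ 0. Since B_t ~ N(0, t), P(B_t ≥ 2.63) = 1 − Φ(2.63/√t) = 1 − Φ(2.63/√17.25) = 1 − Φ(0.6332). So
  P(M_{17.25} ≥ 2.63) = 2(1 − Φ(0.6332)) ≈ 0.5266.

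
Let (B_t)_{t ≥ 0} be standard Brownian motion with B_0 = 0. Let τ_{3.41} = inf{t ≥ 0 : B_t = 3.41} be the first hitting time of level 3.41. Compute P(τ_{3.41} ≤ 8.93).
P(τ_{3.41} ≤ 8.93) = 2(1 − Φ(3.41/√8.93)) = 2(1 − Φ(1.1411)) ≈ 0.2538

By the reflection principle for standard BM, P(τ_b ≤ t) = 2 · P(B_t ≥ b). Since B_t ~ N(0, t), P(B_t ≥ 3.41) = 1 − Φ(3.41/√t) = 1 − Φ(3.41/√8.93) = 1 − Φ(1.1411) ≈ 0.12691. Doubling: P(τ_{3.41} ≤ 8.93) ≈ 2 · 0.12691 = 0.25382 ≈ 0.2538.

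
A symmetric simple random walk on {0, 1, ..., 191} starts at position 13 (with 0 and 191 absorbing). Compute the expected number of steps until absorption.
E[τ | X_0 = 13] = 2314

Let v_k = E[τ | X_0 = k]. Boundary: v_0 = v_191 = 0. Recurrence: v_k = 1 + (v_{k-1} + v_{k+1})/2 for 1 ≤ k ≤ 190. The particular solution to v_k − (v_{k-1} + v_{k+1})/2 = 1 is v_k = −k^2. Adding homogeneous solution A + B k and matching boundaries gives v_k = k (191 − k). Substituting k = 13: v_13 = 13 · 178 = 2314.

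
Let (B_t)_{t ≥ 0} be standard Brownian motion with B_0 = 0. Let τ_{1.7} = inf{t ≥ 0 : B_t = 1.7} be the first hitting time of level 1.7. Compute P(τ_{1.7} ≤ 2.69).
P(τ_{1.7} ≤ 2.69) = 2(1 − Φ(1.7/√2.69)) = 2(1 − Φ(1.0365)) ≈ 0.3000

By the reflection principle for standard BM, P(τ_b ≤ t) = 2 · P(B_t ≥ b). Since B_t ~ N(0, t), P(B_t ≥ 1.7) = 1 − Φ(1.7/√t) = 1 − Φ(1.7/√2.69) = 1 − Φ(1.0365) ≈ 0.14998. Doubling: P(τ_{1.7} ≤ 2.69) ≈ 2 · 0.14998 = 0.29996 ≈ 0.3000.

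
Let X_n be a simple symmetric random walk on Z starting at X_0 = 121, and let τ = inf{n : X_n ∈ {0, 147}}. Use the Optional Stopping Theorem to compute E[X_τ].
E[X_τ] = 121

X_n is a martingale and τ is a bounded-mean stopping time (indeed τ is finite a.s. with bounded expectation since the walk is in a bounded region). By the OST, E[X_τ] = E[X_0] = 121. Equivalently: E[X_τ] = 147 · P(hit 147 first) + 0 · P(hit 0 first) = 147 · (121/147) = 121.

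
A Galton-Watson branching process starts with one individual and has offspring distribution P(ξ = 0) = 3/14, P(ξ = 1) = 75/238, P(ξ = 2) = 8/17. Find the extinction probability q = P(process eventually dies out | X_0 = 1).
q = 51/112

The pgf is f(s) = 3/14 + 75/238·s + 8/17·s². The extinction probability q is the smallest fixed point of f in [0, 1]. Setting s = f(s):
  8/17·s² + (75/238 − 1)·s + 3/14 = 0
  8/17·s² − (3/14 + 8/17)·s + 3/14 = 0
which factors as (s − 1)·(8/17·s − 3/14) = 0, giving roots s = 1 and s = (3/14)/(8/17) = 51/112.
Mean offspring μ = 75/238 + 2·8/17 = 299/238 > 1 (supercritical), so q < 1. The extinction probability is the smaller root: q = (3/14)/(8/17) = 51/112.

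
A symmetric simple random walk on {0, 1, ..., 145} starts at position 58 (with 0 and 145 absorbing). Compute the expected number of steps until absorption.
E[τ | X_0 = 58] = 5046

Let v_k = E[τ | X_0 = k]. Boundary: v_0 = v_145 = 0. Recurrence: v_k = 1 + (v_{k-1} + v_{k+1})/2 for 1 ≤ k ≤ 144. The particular solution to v_k − (v_{k-1} + v_{k+1})/2 = 1 is v_k = −k^2. Adding homogeneous solution A + B k and matching boundaries gives v_k = k (145 − k). Substituting k = 58: v_58 = 58 · 87 = 5046.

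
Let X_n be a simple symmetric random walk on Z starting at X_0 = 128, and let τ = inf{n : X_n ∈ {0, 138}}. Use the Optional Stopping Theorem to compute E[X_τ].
E[X_τ] = 128

X_n is a martingale and τ is a bounded-mean stopping time (indeed τ is finite a.s. with bounded expectation since the walk is in a bounded region). By the OST, E[X_τ] = E[X_0] = 128. Equivalently: E[X_τ] = 138 · P(hit 138 first) + 0 · P(hit 0 first) = 138 · (128/138) = 128.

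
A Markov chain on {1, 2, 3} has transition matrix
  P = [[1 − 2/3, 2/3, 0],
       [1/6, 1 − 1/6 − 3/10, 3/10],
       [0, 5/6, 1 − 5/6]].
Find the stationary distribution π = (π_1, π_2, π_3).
π = (25/161, 100/161, 36/161)

This is a birth-death chain on three states, which satisfies detailed balance: π_1 · P_{12} = π_2 · P_{21} and π_2 · P_{23} = π_3 · P_{32}.
From π_1 · 2/3 = π_2 · 1/6: π_2/π_1 = (2/3)/(1/6) = 4.
From π_2 · 3/10 = π_3 · 5/6: π_3/π_2 = (3/10)/(5/6) = 9/25.
Take π_1 proportional to 1; then unnormalized π = (1, 4, 36/25). Normalize by dividing by the sum 161/25:
  π = (25/161, 100/161, 36/161).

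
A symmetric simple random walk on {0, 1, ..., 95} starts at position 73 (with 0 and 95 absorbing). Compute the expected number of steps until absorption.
E[τ | X_0 = 73] = 1606

Let v_k = E[τ | X_0 = k]. Boundary: v_0 = v_95 = 0. Recurrence: v_k = 1 + (v_{k-1} + v_{k+1})/2 for 1 ≤ k ≤ 94. The particular solution to v_k − (v_{k-1} + v_{k+1})/2 = 1 is v_k = −k^2. Adding homogeneous solution A + B k and matching boundaries gives v_k = k (95 − k). Substituting k = 73: v_73 = 73 · 22 = 1606.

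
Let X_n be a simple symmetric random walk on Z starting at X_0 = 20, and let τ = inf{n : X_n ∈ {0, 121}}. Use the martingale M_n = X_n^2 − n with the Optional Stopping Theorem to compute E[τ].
E[τ] = 2020

M_n = X_n^2 − n is a martingale (since E[X_{n+1}^2 | F_n] = X_n^2 + 1). By OST (τ has finite mean in a bounded region), E[M_τ] = E[M_0] = X_0^2 − 0 = 20^2 = 400. Also E[M_τ] = E[X_τ^2] − E[τ]. The walk exits at 0 or 121, with P(hit 121 first) = 20/121, so E[X_τ^2] = 121^2 · 20/121 + 0 = 2420. Thus E[τ] = E[X_τ^2] − E[M_τ] = 2420 − 400 = 2020 = 20(121 − 20) = 2020.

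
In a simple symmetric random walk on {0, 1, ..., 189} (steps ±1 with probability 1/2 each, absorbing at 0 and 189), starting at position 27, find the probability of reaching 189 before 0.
P(hit 189 before 0) = 27/189 = 1/7

Let u_k = P(hit 189 before 0 | start at k). Then u_0 = 0, u_189 = 1, and u_k = u_{k-1}/2 + u_{k+1}/2 for 1 ≤ k ≤ 188. This harmonic recurrence is solved by u_k = k/189, giving u_27 = 27/189 = 1/7.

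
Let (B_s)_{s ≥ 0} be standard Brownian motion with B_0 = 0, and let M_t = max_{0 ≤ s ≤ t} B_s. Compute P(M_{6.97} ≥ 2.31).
P(M_{6.97} ≥ 2.31) = 2·P(B_{6.97} ≥ 2.31) = 2(1 − Φ(2.31/√6.97)) ≈ 0.3816

By the reflection principle for Brownian motion, P(M_t ≥ a) = 2 · P(B_t ≥ a) for a ≥ 0. Since B_t ~ N(0, t), P(B_t ≥ 2.31) = 1 − Φ(2.31/√t) = 1 − Φ(2.31/√6.97) = 1 − Φ(0.8750). So
  P(M_{6.97} ≥ 2.31) = 2(1 − Φ(0.8750)) ≈ 0.3816.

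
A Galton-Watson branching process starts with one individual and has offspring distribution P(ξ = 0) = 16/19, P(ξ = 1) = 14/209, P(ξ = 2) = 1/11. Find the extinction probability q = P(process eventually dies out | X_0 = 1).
q = 1

Mean offspring μ = 0·16/19 + 1·14/209 + 2·1/11 = 52/209 ≤ 1. For μ ≤ 1 with offspring not concentrated at 1, the Galton-Watson process goes extinct almost surely, so q = 1.
(Algebraic check: The pgf is f(s) = 16/19 + 14/209·s + 1/11·s². The extinction probability q is the smallest fixed point of f in [0, 1]. Setting s = f(s):
  1/11·s² + (14/209 − 1)·s + 16/19 = 0
  1/11·s² − (16/19 + 1/11)·s + 16/19 = 0
which factors as (s − 1)·(1/11·s − 16/19) = 0, giving roots s = 1 and s = (16/19)/(1/11) = 176/19. Since 176/19 ≥ 1, the smallest root in [0, 1] is s = 1.)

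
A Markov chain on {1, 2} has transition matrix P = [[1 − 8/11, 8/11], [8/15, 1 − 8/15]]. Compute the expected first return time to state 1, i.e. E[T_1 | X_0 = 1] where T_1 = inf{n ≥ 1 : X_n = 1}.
E[T_1 | X_0 = 1] = 1/π_1 = 26/11

For an irreducible recurrent Markov chain with stationary distribution π, E[T_i | X_0 = i] = 1/π_i (Kac's formula). Here π_1 = (8/15)/(8/11 + 8/15) = (8/15)/(208/165) = 11/26, so E[T_1 | X_0 = 1] = 1/π_1 = (8/11 + 8/15)/(8/15) = (208/165)/(8/15) = 26/11.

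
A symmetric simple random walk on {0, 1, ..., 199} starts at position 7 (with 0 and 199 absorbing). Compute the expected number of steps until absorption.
E[τ | X_0 = 7] = 1344

Let v_k = E[τ | X_0 = k]. Boundary: v_0 = v_199 = 0. Recurrence: v_k = 1 + (v_{k-1} + v_{k+1})/2 for 1 ≤ k ≤ 198. The particular solution to v_k − (v_{k-1} + v_{k+1})/2 = 1 is v_k = −k^2. Adding homogeneous solution A + B k and matching boundaries gives v_k = k (199 − k). Substituting k = 7: v_7 = 7 · 192 = 1344.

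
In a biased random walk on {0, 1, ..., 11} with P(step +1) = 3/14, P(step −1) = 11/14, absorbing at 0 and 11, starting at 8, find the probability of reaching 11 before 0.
P(hit 11 before 0) = (1 − (11/3)^8) / (1 − (11/3)^11) = 723439080/35663936683

Let u_k denote P(reach 11 before 0 | start at k). Boundary: u_0 = 0, u_11 = 1. Recurrence: u_k = 3/14·u_{k+1} + 11/14·u_{k-1} for 1 ≤ k ≤ 10. Try u_k = A + B·r^k with r = q/p = (11/14)/(3/14) = 11/3. Substitution satisfies the recurrence; boundary conditions give:
  u_k = (1 − r^k) / (1 − r^N) = (1 − (11/3)^8) / (1 − (11/3)^11) = 723439080/35663936683.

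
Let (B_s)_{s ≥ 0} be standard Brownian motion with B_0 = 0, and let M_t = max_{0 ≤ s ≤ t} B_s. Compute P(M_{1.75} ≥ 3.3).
P(M_{1.75} ≥ 3.3) = 2·P(B_{1.75} ≥ 3.3) = 2(1 − Φ(3.3/√1.75)) ≈ 0.0126

By the reflection principle for Brownian motion, P(M_t ≥ a) = 2 · P(B_t ≥ a) for a ≥ 0. Since B_t ~ N(0, t), P(B_t ≥ 3.3) = 1 − Φ(3.3/√t) = 1 − Φ(3.3/√1.75) = 1 − Φ(2.4946). So
  P(M_{1.75} ≥ 3.3) = 2(1 − Φ(2.4946)) ≈ 0.0126.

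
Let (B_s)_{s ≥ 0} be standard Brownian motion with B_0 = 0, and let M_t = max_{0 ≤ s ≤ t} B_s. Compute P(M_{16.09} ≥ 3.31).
P(M_{16.09} ≥ 3.31) = 2·P(B_{16.09} ≥ 3.31) = 2(1 − Φ(3.31/√16.09)) ≈ 0.4093

By the reflection principle for Brownian motion, P(M_t ≥ a) = 2 · P(B_t ≥ a) for a ≥ 0. Since B_t ~ N(0, t), P(B_t ≥ 3.31) = 1 − Φ(3.31/√t) = 1 − Φ(3.31/√16.09) = 1 − Φ(0.8252). So
  P(M_{16.09} ≥ 3.31) = 2(1 − Φ(0.8252)) ≈ 0.4093.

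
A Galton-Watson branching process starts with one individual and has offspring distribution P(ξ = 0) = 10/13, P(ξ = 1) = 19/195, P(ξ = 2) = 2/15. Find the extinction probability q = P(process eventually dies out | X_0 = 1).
q = 1

Mean offspring μ = 0·10/13 + 1·19/195 + 2·2/15 = 71/195 ≤ 1. For μ ≤ 1 with offspring not concentrated at 1, the Galton-Watson process goes extinct almost surely, so q = 1.
(Algebraic check: The pgf is f(s) = 10/13 + 19/195·s + 2/15·s². The extinction probability q is the smallest fixed point of f in [0, 1]. Setting s = f(s):
  2/15·s² + (19/195 − 1)·s + 10/13 = 0
  2/15·s² − (10/13 + 2/15)·s + 10/13 = 0
which factors as (s − 1)·(2/15·s − 10/13) = 0, giving roots s = 1 and s = (10/13)/(2/15) = 75/13. Since 75/13 ≥ 1, the smallest root in [0, 1] is s = 1.)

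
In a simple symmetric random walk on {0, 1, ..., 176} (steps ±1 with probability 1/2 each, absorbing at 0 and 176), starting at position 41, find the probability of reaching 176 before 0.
P(hit 176 before 0) = 41/176

Let u_k = P(hit 176 before 0 | start at k). Then u_0 = 0, u_176 = 1, and u_k = u_{k-1}/2 + u_{k+1}/2 for 1 ≤ k ≤ 175. This harmonic recurrence is solved by u_k = k/176, giving u_41 = 41/176.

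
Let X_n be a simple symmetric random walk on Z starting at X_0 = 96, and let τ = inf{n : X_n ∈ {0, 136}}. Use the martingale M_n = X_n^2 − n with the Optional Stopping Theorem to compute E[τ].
E[τ] = 3840

M_n = X_n^2 − n is a martingale (since E[X_{n+1}^2 | F_n] = X_n^2 + 1). By OST (τ has finite mean in a bounded region), E[M_τ] = E[M_0] = X_0^2 − 0 = 96^2 = 9216. Also E[M_τ] = E[X_τ^2] − E[τ]. The walk exits at 0 or 136, with P(hit 136 first) = 96/136, so E[X_τ^2] = 136^2 · 96/136 + 0 = 13056. Thus E[τ] = E[X_τ^2] − E[M_τ] = 13056 − 9216 = 3840 = 96(136 − 96) = 3840.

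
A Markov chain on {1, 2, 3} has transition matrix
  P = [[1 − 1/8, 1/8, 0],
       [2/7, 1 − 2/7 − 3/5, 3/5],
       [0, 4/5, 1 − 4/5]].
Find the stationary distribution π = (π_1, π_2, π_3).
π = (64/113, 28/113, 21/113)

This is a birth-death chain on three states, which satisfies detailed balance: π_1 · P_{12} = π_2 · P_{21} and π_2 · P_{23} = π_3 · P_{32}.
From π_1 · 1/8 = π_2 · 2/7: π_2/π_1 = (1/8)/(2/7) = 7/16.
From π_2 · 3/5 = π_3 · 4/5: π_3/π_2 = (3/5)/(4/5) = 3/4.
Take π_1 proportional to 1; then unnormalized π = (1, 7/16, 21/64). Normalize by dividing by the sum 113/64:
  π = (64/113, 28/113, 21/113).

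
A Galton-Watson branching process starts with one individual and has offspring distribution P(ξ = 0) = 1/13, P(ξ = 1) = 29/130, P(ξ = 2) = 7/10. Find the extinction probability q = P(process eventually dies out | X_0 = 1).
q = 10/91

The pgf is f(s) = 1/13 + 29/130·s + 7/10·s². The extinction probability q is the smallest fixed point of f in [0, 1]. Setting s = f(s):
  7/10·s² + (29/130 − 1)·s + 1/13 = 0
  7/10·s² − (1/13 + 7/10)·s + 1/13 = 0
which factors as (s − 1)·(7/10·s − 1/13) = 0, giving roots s = 1 and s = (1/13)/(7/10) = 10/91.
Mean offspring μ = 29/130 + 2·7/10 = 211/130 > 1 (supercritical), so q < 1. The extinction probability is the smaller root: q = (1/13)/(7/10) = 10/91.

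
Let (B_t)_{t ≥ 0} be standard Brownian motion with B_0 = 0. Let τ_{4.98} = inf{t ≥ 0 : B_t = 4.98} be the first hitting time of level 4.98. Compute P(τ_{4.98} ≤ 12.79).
P(τ_{4.98} ≤ 12.79) = 2(1 − Φ(4.98/√12.79)) = 2(1 − Φ(1.3925)) ≈ 0.1638

By the reflection principle for standard BM, P(τ_b ≤ t) = 2 · P(B_t ≥ b). Since B_t ~ N(0, t), P(B_t ≥ 4.98) = 1 − Φ(4.98/√t) = 1 − Φ(4.98/√12.79) = 1 − Φ(1.3925) ≈ 0.08189. Doubling: P(τ_{4.98} ≤ 12.79) ≈ 2 · 0.08189 = 0.16378 ≈ 0.1638.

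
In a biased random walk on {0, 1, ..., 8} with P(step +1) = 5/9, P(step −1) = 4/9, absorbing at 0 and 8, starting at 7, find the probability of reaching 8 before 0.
P(hit 8 before 0) = (1 − (4/5)^7) / (1 − (4/5)^8) = 308705/325089

Let u_k denote P(reach 8 before 0 | start at k). Boundary: u_0 = 0, u_8 = 1. Recurrence: u_k = 5/9·u_{k+1} + 4/9·u_{k-1} for 1 ≤ k ≤ 7. Try u_k = A + B·r^k with r = q/p = (4/9)/(5/9) = 4/5. Substitution satisfies the recurrence; boundary conditions give:
  u_k = (1 − r^k) / (1 − r^N) = (1 − (4/5)^7) / (1 − (4/5)^8) = 308705/325089.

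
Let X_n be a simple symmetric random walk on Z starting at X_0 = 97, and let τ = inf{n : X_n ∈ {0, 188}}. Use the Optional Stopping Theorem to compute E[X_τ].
E[X_τ] = 97

X_n is a martingale and τ is a bounded-mean stopping time (indeed τ is finite a.s. with bounded expectation since the walk is in a bounded region). By the OST, E[X_τ] = E[X_0] = 97. Equivalently: E[X_τ] = 188 · P(hit 188 first) + 0 · P(hit 0 first) = 188 · (97/188) = 97.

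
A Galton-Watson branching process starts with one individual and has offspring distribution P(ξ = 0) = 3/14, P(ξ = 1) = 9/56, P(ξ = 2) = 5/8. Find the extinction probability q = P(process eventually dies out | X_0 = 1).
q = 12/35

The pgf is f(s) = 3/14 + 9/56·s + 5/8·s². The extinction probability q is the smallest fixed point of f in [0, 1]. Setting s = f(s):
  5/8·s² + (9/56 − 1)·s + 3/14 = 0
  5/8·s² − (3/14 + 5/8)·s + 3/14 = 0
which factors as (s − 1)·(5/8·s − 3/14) = 0, giving roots s = 1 and s = (3/14)/(5/8) = 12/35.
Mean offspring μ = 9/56 + 2·5/8 = 79/56 > 1 (supercritical), so q < 1. The extinction probability is the smaller root: q = (3/14)/(5/8) = 12/35.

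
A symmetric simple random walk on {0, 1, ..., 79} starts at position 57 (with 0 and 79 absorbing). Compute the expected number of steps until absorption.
E[τ | X_0 = 57] = 1254

Let v_k = E[τ | X_0 = k]. Boundary: v_0 = v_79 = 0. Recurrence: v_k = 1 + (v_{k-1} + v_{k+1})/2 for 1 ≤ k ≤ 78. The particular solution to v_k − (v_{k-1} + v_{k+1})/2 = 1 is v_k = −k^2. Adding homogeneous solution A + B k and matching boundaries gives v_k = k (79 − k). Substituting k = 57: v_57 = 57 · 22 = 1254.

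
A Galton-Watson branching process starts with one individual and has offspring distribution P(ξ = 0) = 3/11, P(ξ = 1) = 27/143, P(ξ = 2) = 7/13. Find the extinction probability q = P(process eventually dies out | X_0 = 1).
q = 39/77

The pgf is f(s) = 3/11 + 27/143·s + 7/13·s². The extinction probability q is the smallest fixed point of f in [0, 1]. Setting s = f(s):
  7/13·s² + (27/143 − 1)·s + 3/11 = 0
  7/13·s² − (3/11 + 7/13)·s + 3/11 = 0
which factors as (s − 1)·(7/13·s − 3/11) = 0, giving roots s = 1 and s = (3/11)/(7/13) = 39/77.
Mean offspring μ = 27/143 + 2·7/13 = 181/143 > 1 (supercritical), so q < 1. The extinction probability is the smaller root: q = (3/11)/(7/13) = 39/77.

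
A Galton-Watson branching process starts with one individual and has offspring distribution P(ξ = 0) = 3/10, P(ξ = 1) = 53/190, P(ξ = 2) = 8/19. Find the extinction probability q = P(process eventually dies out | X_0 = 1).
q = 57/80

The pgf is f(s) = 3/10 + 53/190·s + 8/19·s². The extinction probability q is the smallest fixed point of f in [0, 1]. Setting s = f(s):
  8/19·s² + (53/190 − 1)·s + 3/10 = 0
  8/19·s² − (3/10 + 8/19)·s + 3/10 = 0
which factors as (s − 1)·(8/19·s − 3/10) = 0, giving roots s = 1 and s = (3/10)/(8/19) = 57/80.
Mean offspring μ = 53/190 + 2·8/19 = 213/190 > 1 (supercritical), so q < 1. The extinction probability is the smaller root: q = (3/10)/(8/19) = 57/80.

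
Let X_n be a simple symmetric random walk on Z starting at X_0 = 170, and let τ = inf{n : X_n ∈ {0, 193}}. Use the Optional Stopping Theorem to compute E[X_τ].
E[X_τ] = 170

X_n is a martingale and τ is a bounded-mean stopping time (indeed τ is finite a.s. with bounded expectation since the walk is in a bounded region). By the OST, E[X_τ] = E[X_0] = 170. Equivalently: E[X_τ] = 193 · P(hit 193 first) + 0 · P(hit 0 first) = 193 · (170/193) = 170.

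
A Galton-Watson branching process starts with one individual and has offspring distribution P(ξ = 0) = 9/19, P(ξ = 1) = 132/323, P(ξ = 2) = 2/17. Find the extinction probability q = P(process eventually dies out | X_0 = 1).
q = 1

Mean offspring μ = 0·9/19 + 1·132/323 + 2·2/17 = 208/323 ≤ 1. For μ ≤ 1 with offspring not concentrated at 1, the Galton-Watson process goes extinct almost surely, so q = 1.
(Algebraic check: The pgf is f(s) = 9/19 + 132/323·s + 2/17·s². The extinction probability q is the smallest fixed point of f in [0, 1]. Setting s = f(s):
  2/17·s² + (132/323 − 1)·s + 9/19 = 0
  2/17·s² − (9/19 + 2/17)·s + 9/19 = 0
which factors as (s − 1)·(2/17·s − 9/19) = 0, giving roots s = 1 and s = (9/19)/(2/17) = 153/38. Since 153/38 ≥ 1, the smallest root in [0, 1] is s = 1.)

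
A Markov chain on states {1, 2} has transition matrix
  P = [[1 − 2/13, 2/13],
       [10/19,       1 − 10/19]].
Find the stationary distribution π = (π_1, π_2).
π_1 = 65/84, π_2 = 19/84

Solve πP = π with π_1 + π_2 = 1. From πP = π: π_1 · (1 − 2/13) + π_2 · 10/19 = π_1 ⇒ π_2 · 10/19 = π_1 · 2/13 ⇒ π_2/π_1 = (2/13)/(10/19) = 19/65. Together with π_1 + π_2 = 1:
  π_1 = (10/19)/(2/13 + 10/19) = (10/19)/(168/247) = 65/84,
  π_2 = (2/13)/(2/13 + 10/19) = (2/13)/(168/247) = 19/84.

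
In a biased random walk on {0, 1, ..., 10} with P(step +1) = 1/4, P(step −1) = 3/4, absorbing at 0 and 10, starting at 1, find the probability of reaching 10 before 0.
P(hit 10 before 0) = (1 − (3)^1) / (1 − (3)^10) = 1/29524

Let u_k denote P(reach 10 before 0 | start at k). Boundary: u_0 = 0, u_10 = 1. Recurrence: u_k = 1/4·u_{k+1} + 3/4·u_{k-1} for 1 ≤ k ≤ 9. Try u_k = A + B·r^k with r = q/p = (3/4)/(1/4) = 3. Substitution satisfies the recurrence; boundary conditions give:
  u_k = (1 − r^k) / (1 − r^N) = (1 − (3)^1) / (1 − (3)^10) = 1/29524.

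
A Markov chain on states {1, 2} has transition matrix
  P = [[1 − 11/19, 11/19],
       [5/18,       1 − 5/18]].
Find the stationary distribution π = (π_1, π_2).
π_1 = 95/293, π_2 = 198/293

Solve πP = π with π_1 + π_2 = 1. From πP = π: π_1 · (1 − 11/19) + π_2 · 5/18 = π_1 ⇒ π_2 · 5/18 = π_1 · 11/19 ⇒ π_2/π_1 = (11/19)/(5/18) = 198/95. Together with π_1 + π_2 = 1:
  π_1 = (5/18)/(11/19 + 5/18) = (5/18)/(293/342) = 95/293,
  π_2 = (11/19)/(11/19 + 5/18) = (11/19)/(293/342) = 198/293.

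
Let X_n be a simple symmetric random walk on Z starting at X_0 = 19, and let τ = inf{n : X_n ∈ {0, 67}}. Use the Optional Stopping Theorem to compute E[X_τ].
E[X_τ] = 19

X_n is a martingale and τ is a bounded-mean stopping time (indeed τ is finite a.s. with bounded expectation since the walk is in a bounded region). By the OST, E[X_τ] = E[X_0] = 19. Equivalently: E[X_τ] = 67 · P(hit 67 first) + 0 · P(hit 0 first) = 67 · (19/67) = 19.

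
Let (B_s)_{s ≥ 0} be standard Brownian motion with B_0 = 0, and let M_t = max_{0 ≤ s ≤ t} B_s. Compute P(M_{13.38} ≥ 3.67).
P(M_{13.38} ≥ 3.67) = 2·P(B_{13.38} ≥ 3.67) = 2(1 − Φ(3.67/√13.38)) ≈ 0.3157

By the reflection principle for Brownian motion, P(M_t ≥ a) = 2 · P(B_t ≥ a) for a ≥ 0. Since B_t ~ N(0, t), P(B_t ≥ 3.67) = 1 − Φ(3.67/√t) = 1 − Φ(3.67/√13.38) = 1 − Φ(1.0033). So
  P(M_{13.38} ≥ 3.67) = 2(1 − Φ(1.0033)) ≈ 0.3157.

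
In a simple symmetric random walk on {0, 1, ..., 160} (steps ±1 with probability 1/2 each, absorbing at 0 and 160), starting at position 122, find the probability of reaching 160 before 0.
P(hit 160 before 0) = 122/160 = 61/80

Let u_k = P(hit 160 before 0 | start at k). Then u_0 = 0, u_160 = 1, and u_k = u_{k-1}/2 + u_{k+1}/2 for 1 ≤ k ≤ 159. This harmonic recurrence is solved by u_k = k/160, giving u_122 = 122/160 = 61/80.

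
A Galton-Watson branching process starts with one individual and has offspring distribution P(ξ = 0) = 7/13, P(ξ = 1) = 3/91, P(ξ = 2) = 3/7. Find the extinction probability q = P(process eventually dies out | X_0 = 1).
q = 1

Mean offspring μ = 0·7/13 + 1·3/91 + 2·3/7 = 81/91 ≤ 1. For μ ≤ 1 with offspring not concentrated at 1, the Galton-Watson process goes extinct almost surely, so q = 1.
(Algebraic check: The pgf is f(s) = 7/13 + 3/91·s + 3/7·s². The extinction probability q is the smallest fixed point of f in [0, 1]. Setting s = f(s):
  3/7·s² + (3/91 − 1)·s + 7/13 = 0
  3/7·s² − (7/13 + 3/7)·s + 7/13 = 0
which factors as (s − 1)·(3/7·s − 7/13) = 0, giving roots s = 1 and s = (7/13)/(3/7) = 49/39. Since 49/39 ≥ 1, the smallest root in [0, 1] is s = 1.)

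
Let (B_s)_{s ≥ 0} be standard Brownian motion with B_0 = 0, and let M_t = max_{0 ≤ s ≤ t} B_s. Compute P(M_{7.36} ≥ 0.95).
P(M_{7.36} ≥ 0.95) = 2·P(B_{7.36} ≥ 0.95) = 2(1 − Φ(0.95/√7.36)) ≈ 0.7262

By the reflection principle for Brownian motion, P(M_t ≥ a) = 2 · P(B_t ≥ a) for a ≥ 0. Since B_t ~ N(0, t), P(B_t ≥ 0.95) = 1 − Φ(0.95/√t) = 1 − Φ(0.95/√7.36) = 1 − Φ(0.3502). So
  P(M_{7.36} ≥ 0.95) = 2(1 − Φ(0.3502)) ≈ 0.7262.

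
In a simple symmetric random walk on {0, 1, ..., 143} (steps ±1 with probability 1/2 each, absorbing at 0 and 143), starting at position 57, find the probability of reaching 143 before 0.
P(hit 143 before 0) = 57/143

Let u_k = P(hit 143 before 0 | start at k). Then u_0 = 0, u_143 = 1, and u_k = u_{k-1}/2 + u_{k+1}/2 for 1 ≤ k ≤ 142. This harmonic recurrence is solved by u_k = k/143, giving u_57 = 57/143.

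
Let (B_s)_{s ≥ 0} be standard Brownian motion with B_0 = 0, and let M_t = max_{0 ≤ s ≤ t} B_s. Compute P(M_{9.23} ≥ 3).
P(M_{9.23} ≥ 3) = 2·P(B_{9.23} ≥ 3) = 2(1 − Φ(3/√9.23)) ≈ 0.3234

By the reflection principle for Brownian motion, P(M_t ≥ a) = 2 · P(B_t ≥ a) for a ≥ 0. Since B_t ~ N(0, t), P(B_t ≥ 3) = 1 − Φ(3/√t) = 1 − Φ(3/√9.23) = 1 − Φ(0.9875). So
  P(M_{9.23} ≥ 3) = 2(1 − Φ(0.9875)) ≈ 0.3234.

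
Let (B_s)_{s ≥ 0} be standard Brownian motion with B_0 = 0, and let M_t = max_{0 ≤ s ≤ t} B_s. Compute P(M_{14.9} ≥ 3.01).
P(M_{14.9} ≥ 3.01) = 2·P(B_{14.9} ≥ 3.01) = 2(1 − Φ(3.01/√14.9)) ≈ 0.4355

By the reflection principle for Brownian motion, P(M_t ≥ a) = 2 · P(B_t ≥ a) for a ≥ 0. Since B_t ~ N(0, t), P(B_t ≥ 3.01) = 1 − Φ(3.01/√t) = 1 − Φ(3.01/√14.9) = 1 − Φ(0.7798). So
  P(M_{14.9} ≥ 3.01) = 2(1 − Φ(0.7798)) ≈ 0.4355.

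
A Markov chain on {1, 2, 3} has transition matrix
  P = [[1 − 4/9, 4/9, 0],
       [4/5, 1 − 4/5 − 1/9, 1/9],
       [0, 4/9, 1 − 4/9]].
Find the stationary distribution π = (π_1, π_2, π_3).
π = (36/61, 20/61, 5/61)

This is a birth-death chain on three states, which satisfies detailed balance: π_1 · P_{12} = π_2 · P_{21} and π_2 · P_{23} = π_3 · P_{32}.
From π_1 · 4/9 = π_2 · 4/5: π_2/π_1 = (4/9)/(4/5) = 5/9.
From π_2 · 1/9 = π_3 · 4/9: π_3/π_2 = (1/9)/(4/9) = 1/4.
Take π_1 proportional to 1; then unnormalized π = (1, 5/9, 5/36). Normalize by dividing by the sum 61/36:
  π = (36/61, 20/61, 5/61).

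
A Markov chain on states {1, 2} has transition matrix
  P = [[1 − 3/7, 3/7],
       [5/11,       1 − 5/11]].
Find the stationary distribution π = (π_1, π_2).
π_1 = 35/68, π_2 = 33/68

Solve πP = π with π_1 + π_2 = 1. From πP = π: π_1 · (1 − 3/7) + π_2 · 5/11 = π_1 ⇒ π_2 · 5/11 = π_1 · 3/7 ⇒ π_2/π_1 = (3/7)/(5/11) = 33/35. Together with π_1 + π_2 = 1:
  π_1 = (5/11)/(3/7 + 5/11) = (5/11)/(68/77) = 35/68,
  π_2 = (3/7)/(3/7 + 5/11) = (3/7)/(68/77) = 33/68.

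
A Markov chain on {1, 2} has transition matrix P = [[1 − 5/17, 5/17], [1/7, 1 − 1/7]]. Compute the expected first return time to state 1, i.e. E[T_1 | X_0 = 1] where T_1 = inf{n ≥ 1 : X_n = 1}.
E[T_1 | X_0 = 1] = 1/π_1 = 52/17

For an irreducible recurrent Markov chain with stationary distribution π, E[T_i | X_0 = i] = 1/π_i (Kac's formula). Here π_1 = (1/7)/(5/17 + 1/7) = (1/7)/(52/119) = 17/52, so E[T_1 | X_0 = 1] = 1/π_1 = (5/17 + 1/7)/(1/7) = (52/119)/(1/7) = 52/17.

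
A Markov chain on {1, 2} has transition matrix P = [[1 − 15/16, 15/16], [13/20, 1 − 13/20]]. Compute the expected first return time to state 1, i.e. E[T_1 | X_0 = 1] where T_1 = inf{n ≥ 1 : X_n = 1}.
E[T_1 | X_0 = 1] = 1/π_1 = 127/52

For an irreducible recurrent Markov chain with stationary distribution π, E[T_i | X_0 = i] = 1/π_i (Kac's formula). Here π_1 = (13/20)/(15/16 + 13/20) = (13/20)/(127/80) = 52/127, so E[T_1 | X_0 = 1] = 1/π_1 = (15/16 + 13/20)/(13/20) = (127/80)/(13/20) = 127/52.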